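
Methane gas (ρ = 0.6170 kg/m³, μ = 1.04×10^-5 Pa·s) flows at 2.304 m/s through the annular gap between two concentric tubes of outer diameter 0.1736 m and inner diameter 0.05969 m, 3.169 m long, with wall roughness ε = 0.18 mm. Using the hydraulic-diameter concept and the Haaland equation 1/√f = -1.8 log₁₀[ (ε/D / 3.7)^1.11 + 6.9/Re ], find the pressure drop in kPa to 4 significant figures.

Hydraulic diameter D_h = 4A/P = D_o - D_i = 0.1736 - 0.05969 = 0.1139 m.
Re = ρVD_h/μ = 0.617·2.304·0.1139/1.04e-05 = 1.557e+04.
ε/D_h = 0.00018/0.1139 = 0.00158; Haaland gives 1/√f = -1.8 log₁₀[0.000182+0.000443] = 5.767, so f = 0.03006.
ΔP = f(L/D_h)(ρV²/2) = 0.03006·3.169/0.1139·1.638 = 1.37 Pa.
ΔP = 0.001370 kPa.

ΔP ≈ 0.001370 kPa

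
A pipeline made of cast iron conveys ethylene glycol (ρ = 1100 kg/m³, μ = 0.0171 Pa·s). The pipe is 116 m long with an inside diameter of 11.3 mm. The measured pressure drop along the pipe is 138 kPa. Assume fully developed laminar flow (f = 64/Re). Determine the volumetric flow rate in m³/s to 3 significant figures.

For laminar flow, f = 64/Re with Re = ρVD/μ, so Darcy-Weisbach reduces to ΔP = 32μLV/D². Solving for V: V = ΔP·D²/(32μL) = 1.38e+05·(0.0113)²/(32·0.0171·116) = 0.2776 m/s.
Check: Re = ρVD/μ = 1100·0.2776·0.0113/0.0171 = 201.8 < 2300, so the laminar assumption holds.
Q = V·A = 0.2776·(π/4·0.0113²) = 2.784e-05 m³/s = 2.78×10^-5 m³/s.

Q ≈ 2.78×10^-5 m³/s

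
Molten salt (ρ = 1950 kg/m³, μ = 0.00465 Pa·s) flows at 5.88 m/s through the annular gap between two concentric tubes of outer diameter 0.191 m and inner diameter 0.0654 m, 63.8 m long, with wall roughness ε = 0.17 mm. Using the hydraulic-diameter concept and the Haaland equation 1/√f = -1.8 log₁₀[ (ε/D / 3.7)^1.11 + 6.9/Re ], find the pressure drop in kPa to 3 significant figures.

ΔP ≈ 375 kPa

Hydraulic diameter D_h = 4A/P = D_o - D_i = 0.191 - 0.0654 = 0.1256 m.
Re = ρVD_h/μ = 1950·5.88·0.1256/0.00465 = 3.097e+05.
ε/D_h = 0.00017/0.1256 = 0.00135; Haaland gives 1/√f = -1.8 log₁₀[0.000153+2.23e-05] = 6.76, so f = 0.02188.
ΔP = f(L/D_h)(ρV²/2) = 0.02188·63.8/0.1256·3.371e+04 = 3.747e+05 Pa.
ΔP = 375 kPa.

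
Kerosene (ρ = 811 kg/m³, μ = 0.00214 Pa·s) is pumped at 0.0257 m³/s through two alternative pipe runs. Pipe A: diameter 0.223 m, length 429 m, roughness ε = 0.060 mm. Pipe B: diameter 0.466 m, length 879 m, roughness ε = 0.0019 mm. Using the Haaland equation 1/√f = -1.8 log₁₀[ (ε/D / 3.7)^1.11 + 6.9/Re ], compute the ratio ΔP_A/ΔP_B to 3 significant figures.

Pipe A: V = Q/A = 0.0257/0.03906 = 0.658 m/s; Re = 5.561e+04; ε/D = 0.000269; Haaland → f = 0.02109; ΔP_A = f(L/D)(ρV²/2) = 7125 Pa.
Pipe B: V = Q/A = 0.0257/0.1706 = 0.1507 m/s; Re = 2.661e+04; ε/D = 4.08e-06; Haaland → f = 0.024; ΔP_B = f(L/D)(ρV²/2) = 416.9 Pa.
ΔP_A/ΔP_B = 7125/416.9 = 17.1.

ΔP_A/ΔP_B ≈ 17.1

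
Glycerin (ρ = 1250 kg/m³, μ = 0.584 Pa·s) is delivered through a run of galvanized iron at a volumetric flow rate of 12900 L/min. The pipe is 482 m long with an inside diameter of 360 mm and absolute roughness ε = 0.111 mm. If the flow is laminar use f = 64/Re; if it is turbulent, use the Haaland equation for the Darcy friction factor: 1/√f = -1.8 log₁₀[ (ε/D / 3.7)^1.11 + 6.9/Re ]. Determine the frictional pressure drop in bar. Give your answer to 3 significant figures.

ΔP ≈ 1.47 bar

Q = 12900 L/min = 12900/60000 = 0.215 m³/s.
Cross-sectional area A = πD²/4 = π(0.36)²/4 = 0.1018 m²; mean velocity V = Q/A = 0.215/0.1018 = 2.112 m/s.
Reynolds number Re = ρVD/μ = 1250 · 2.112 · 0.36 / 0.584 = 1628.
Re < 2300 → laminar flow, so f = 64/Re = 64/1628 = 0.03932 (the turbulent correlation is not needed).
Darcy-Weisbach: ΔP = f(L/D)(ρV²/2) = 0.03932·(482/0.36)·(1250·2.112²/2) = 0.03932·1339·2788 = 1.468e+05 Pa.
ΔP = 1.468e+05 Pa = 1.47 bar.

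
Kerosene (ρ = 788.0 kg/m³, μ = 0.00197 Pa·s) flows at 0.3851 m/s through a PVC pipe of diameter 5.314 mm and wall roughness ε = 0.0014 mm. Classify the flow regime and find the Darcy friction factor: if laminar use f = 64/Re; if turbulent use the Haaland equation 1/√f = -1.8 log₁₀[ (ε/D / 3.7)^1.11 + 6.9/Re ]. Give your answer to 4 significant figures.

f ≈ 0.07819

Re = ρVD/μ = 788·0.3851·0.005314/0.00197 = 818.6.
Re < 2300 → laminar, so f = 64/Re = 0.07819 (roughness is irrelevant in laminar flow).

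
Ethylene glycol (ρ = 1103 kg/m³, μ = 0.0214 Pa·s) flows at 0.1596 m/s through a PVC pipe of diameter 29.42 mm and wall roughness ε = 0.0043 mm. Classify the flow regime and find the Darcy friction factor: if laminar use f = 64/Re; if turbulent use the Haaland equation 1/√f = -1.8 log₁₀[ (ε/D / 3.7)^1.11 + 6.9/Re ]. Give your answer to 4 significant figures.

Re = ρVD/μ = 1103·0.1596·0.02942/0.0214 = 242.
Re < 2300 → laminar, so f = 64/Re = 0.2644 (roughness is irrelevant in laminar flow).

f ≈ 0.2644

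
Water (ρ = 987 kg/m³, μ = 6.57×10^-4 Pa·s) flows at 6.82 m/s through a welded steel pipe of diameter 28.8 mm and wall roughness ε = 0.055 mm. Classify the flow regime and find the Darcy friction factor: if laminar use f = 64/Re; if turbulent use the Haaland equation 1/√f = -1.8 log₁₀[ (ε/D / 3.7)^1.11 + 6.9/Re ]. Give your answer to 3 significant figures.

f ≈ 0.0237

Re = ρVD/μ = 987·6.82·0.0288/0.000657 = 2.951e+05.
Re > 4000 → turbulent. ε/D = 5.5e-05/0.0288 = 0.00191; Haaland: 1/√f = -1.8 log₁₀[0.000224 + 2.34e-05] = 6.49, so f = 0.02374.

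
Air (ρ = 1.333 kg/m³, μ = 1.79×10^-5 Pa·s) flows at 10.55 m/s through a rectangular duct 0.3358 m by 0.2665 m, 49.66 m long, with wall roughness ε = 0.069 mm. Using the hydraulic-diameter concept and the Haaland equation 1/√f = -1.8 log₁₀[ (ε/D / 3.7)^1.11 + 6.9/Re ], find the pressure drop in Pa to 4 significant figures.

Hydraulic diameter D_h = 4A/P = 4·(0.3358·0.2665)/(2·(0.3358+0.2665)) = 0.358/1.205 = 0.2972 m.
Re = ρVD_h/μ = 1.333·10.55·0.2972/1.79e-05 = 2.335e+05.
ε/D_h = 6.9e-05/0.2972 = 0.000232; Haaland gives 1/√f = -1.8 log₁₀[2.16e-05+2.96e-05] = 7.723, so f = 0.01676.
ΔP = f(L/D_h)(ρV²/2) = 0.01676·49.66/0.2972·74.18 = 207.8 Pa.

ΔP ≈ 207.8 Pa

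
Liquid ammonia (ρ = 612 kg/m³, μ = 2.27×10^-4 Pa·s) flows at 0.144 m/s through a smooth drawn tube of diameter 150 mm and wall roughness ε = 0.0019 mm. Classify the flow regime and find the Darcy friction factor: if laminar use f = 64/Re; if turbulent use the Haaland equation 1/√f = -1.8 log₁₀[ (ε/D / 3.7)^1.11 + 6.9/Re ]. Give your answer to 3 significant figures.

f ≈ 0.0201

Re = ρVD/μ = 612·0.144·0.15/0.000227 = 5.823e+04.
Re > 4000 → turbulent. ε/D = 1.9e-06/0.15 = 1.27e-05; Haaland: 1/√f = -1.8 log₁₀[8.58e-07 + 0.000118] = 7.062, so f = 0.02005.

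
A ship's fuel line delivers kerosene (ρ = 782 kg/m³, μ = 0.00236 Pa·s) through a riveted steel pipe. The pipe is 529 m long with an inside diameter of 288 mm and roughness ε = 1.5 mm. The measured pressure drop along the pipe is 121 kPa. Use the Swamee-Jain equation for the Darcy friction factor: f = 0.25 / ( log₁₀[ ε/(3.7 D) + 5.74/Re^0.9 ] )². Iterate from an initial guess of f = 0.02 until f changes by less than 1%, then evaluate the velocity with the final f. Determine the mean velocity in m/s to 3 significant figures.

V ≈ 2.32 m/s

Rearranging Darcy-Weisbach: V = √(2·ΔP·D/(f·L·ρ)). With ε/D = 0.0015/0.288 = 0.00521, iterate starting from f = 0.02:
  f = 0.02 → V = √(2·1.21e+05·0.288/(0.02·529·782)) = 2.902 m/s; Re = ρVD/μ = 2.77e+05; f → 0.03122
  f = 0.03122 → V = 2.323 m/s; Re = 2.217e+05; f → 0.03133
Converged (Δf/f < 1%). With the final f = 0.03133: V = √(2·1.21e+05·0.288/(0.03133·529·782)) = 2.319 m/s.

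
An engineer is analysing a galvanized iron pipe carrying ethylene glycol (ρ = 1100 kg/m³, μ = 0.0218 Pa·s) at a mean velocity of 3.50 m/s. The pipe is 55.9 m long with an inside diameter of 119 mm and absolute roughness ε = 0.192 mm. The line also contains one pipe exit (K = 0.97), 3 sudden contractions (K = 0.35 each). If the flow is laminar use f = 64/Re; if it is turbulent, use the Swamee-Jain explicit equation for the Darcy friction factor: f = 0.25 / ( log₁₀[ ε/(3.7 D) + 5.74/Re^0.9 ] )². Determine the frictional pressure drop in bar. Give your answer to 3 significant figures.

ΔP ≈ 1.06 bar

Reynolds number Re = ρVD/μ = 1100 · 3.5 · 0.119 / 0.0218 = 2.102e+04.
Re > 4000 → turbulent. Relative roughness ε/D = 0.000192/0.119 = 0.00161. Swamee-Jain: f = 0.25/(log₁₀[0.00161/3.7 + 5.74/2.102e+04^0.9])² = 0.25/(log₁₀[0.000436 + 0.000739])² = 0.25/(-2.93)² = 0.02912.
Total minor-loss coefficient ΣK = 1·0.97 + 3·0.35 = 2.02.
ΔP = [f·L/D + ΣK]·(ρV²/2) = [0.02912·55.9/0.119 + 2.02]·(1100·3.5²/2) = [13.68 + 2.02]·6738 = 1.058e+05 Pa.
ΔP = 1.058e+05 Pa = 1.06 bar.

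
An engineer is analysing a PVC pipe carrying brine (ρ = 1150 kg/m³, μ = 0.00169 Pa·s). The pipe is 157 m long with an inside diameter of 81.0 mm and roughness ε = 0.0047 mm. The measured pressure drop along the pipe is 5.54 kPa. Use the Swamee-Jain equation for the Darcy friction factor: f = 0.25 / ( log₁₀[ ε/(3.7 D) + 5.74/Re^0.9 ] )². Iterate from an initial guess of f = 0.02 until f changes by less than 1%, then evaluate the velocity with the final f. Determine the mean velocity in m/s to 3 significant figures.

Rearranging Darcy-Weisbach: V = √(2·ΔP·D/(f·L·ρ)). With ε/D = 4.7e-06/0.081 = 5.8e-05, iterate starting from f = 0.02:
  f = 0.02 → V = √(2·5540·0.081/(0.02·157·1150)) = 0.4985 m/s; Re = ρVD/μ = 2.748e+04; f → 0.02404
  f = 0.02404 → V = 0.4547 m/s; Re = 2.506e+04; f → 0.02457
  f = 0.02457 → V = 0.4497 m/s; Re = 2.479e+04; f → 0.02464
Converged (Δf/f < 1%). With the final f = 0.02464: V = √(2·5540·0.081/(0.02464·157·1150)) = 0.4492 m/s.

V ≈ 0.449 m/s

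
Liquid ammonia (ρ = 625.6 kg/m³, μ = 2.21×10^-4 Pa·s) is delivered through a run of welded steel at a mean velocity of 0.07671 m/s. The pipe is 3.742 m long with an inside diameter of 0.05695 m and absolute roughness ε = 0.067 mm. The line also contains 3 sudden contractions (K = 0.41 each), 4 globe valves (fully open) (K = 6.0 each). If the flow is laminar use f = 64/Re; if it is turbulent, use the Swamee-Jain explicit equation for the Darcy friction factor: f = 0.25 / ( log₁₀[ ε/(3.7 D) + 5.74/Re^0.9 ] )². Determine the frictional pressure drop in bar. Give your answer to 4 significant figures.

Reynolds number Re = ρVD/μ = 625.6 · 0.07671 · 0.05695 / 0.000221 = 1.237e+04.
Re > 4000 → turbulent. Relative roughness ε/D = 6.7e-05/0.05695 = 0.00118. Swamee-Jain: f = 0.25/(log₁₀[0.00118/3.7 + 5.74/1.237e+04^0.9])² = 0.25/(log₁₀[0.000318 + 0.00119])² = 0.25/(-2.821)² = 0.03141.
Total minor-loss coefficient ΣK = 3·0.41 + 4·6 = 25.2.
ΔP = [f·L/D + ΣK]·(ρV²/2) = [0.03141·3.742/0.05695 + 25.2]·(625.6·0.07671²/2) = [2.064 + 25.2]·1.841 = 50.24 Pa.
ΔP = 50.24 Pa = 5.024×10^-4 bar.

ΔP ≈ 5.024×10^-4 bar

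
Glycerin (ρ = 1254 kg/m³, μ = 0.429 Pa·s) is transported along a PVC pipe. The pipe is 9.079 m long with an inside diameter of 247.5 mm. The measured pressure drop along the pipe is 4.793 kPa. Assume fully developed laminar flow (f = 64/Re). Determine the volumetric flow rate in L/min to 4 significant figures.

Q ≈ 6800 L/min

For laminar flow, f = 64/Re with Re = ρVD/μ, so Darcy-Weisbach reduces to ΔP = 32μLV/D². Solving for V: V = ΔP·D²/(32μL) = 4793·(0.2475)²/(32·0.429·9.079) = 2.356 m/s.
Check: Re = ρVD/μ = 1254·2.356·0.2475/0.429 = 1704 < 2300, so the laminar assumption holds.
Q = V·A = 2.356·(π/4·0.2475²) = 0.1133 m³/s = 6800 L/min.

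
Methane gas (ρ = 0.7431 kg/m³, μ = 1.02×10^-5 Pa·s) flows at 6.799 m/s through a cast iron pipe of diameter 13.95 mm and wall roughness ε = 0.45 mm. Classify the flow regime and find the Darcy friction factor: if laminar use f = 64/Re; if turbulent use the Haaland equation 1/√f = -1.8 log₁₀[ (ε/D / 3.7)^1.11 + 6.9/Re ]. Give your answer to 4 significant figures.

Re = ρVD/μ = 0.7431·6.799·0.01395/1.02e-05 = 6910.
Re > 4000 → turbulent. ε/D = 0.00045/0.01395 = 0.0323; Haaland: 1/√f = -1.8 log₁₀[0.00517 + 0.000999] = 3.977, so f = 0.06322.

f ≈ 0.06322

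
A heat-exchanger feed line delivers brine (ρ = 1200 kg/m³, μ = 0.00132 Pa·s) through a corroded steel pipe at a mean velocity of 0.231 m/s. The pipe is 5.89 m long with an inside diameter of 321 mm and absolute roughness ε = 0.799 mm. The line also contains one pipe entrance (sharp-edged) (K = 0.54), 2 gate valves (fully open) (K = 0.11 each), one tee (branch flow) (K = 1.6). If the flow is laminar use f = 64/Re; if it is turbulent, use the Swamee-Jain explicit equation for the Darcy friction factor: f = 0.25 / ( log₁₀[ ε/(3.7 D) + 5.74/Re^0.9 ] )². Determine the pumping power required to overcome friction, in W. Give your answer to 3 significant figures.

Reynolds number Re = ρVD/μ = 1200 · 0.231 · 0.321 / 0.00132 = 6.741e+04.
Re > 4000 → turbulent. Relative roughness ε/D = 0.000799/0.321 = 0.00249. Swamee-Jain: f = 0.25/(log₁₀[0.00249/3.7 + 5.74/6.741e+04^0.9])² = 0.25/(log₁₀[0.000673 + 0.000259])² = 0.25/(-3.031)² = 0.02722.
Total minor-loss coefficient ΣK = 1·0.54 + 2·0.11 + 1·1.6 = 2.36.
ΔP = [f·L/D + ΣK]·(ρV²/2) = [0.02722·5.89/0.321 + 2.36]·(1200·0.231²/2) = [0.4994 + 2.36]·32.02 = 91.55 Pa.
Q = V·A = 0.231·0.08093 = 0.01869 m³/s.
Pumping power P = QΔP = 0.01869·91.55 = 1.711 W = 1.71 W.

P ≈ 1.71 W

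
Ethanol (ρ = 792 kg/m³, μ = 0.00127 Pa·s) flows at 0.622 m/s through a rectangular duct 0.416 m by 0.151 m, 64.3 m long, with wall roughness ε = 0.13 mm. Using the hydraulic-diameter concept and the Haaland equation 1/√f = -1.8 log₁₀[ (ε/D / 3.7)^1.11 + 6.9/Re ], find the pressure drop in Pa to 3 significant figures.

Hydraulic diameter D_h = 4A/P = 4·(0.416·0.151)/(2·(0.416+0.151)) = 0.2513/1.134 = 0.2216 m.
Re = ρVD_h/μ = 792·0.622·0.2216/0.00127 = 8.595e+04.
ε/D_h = 0.00013/0.2216 = 0.000587; Haaland gives 1/√f = -1.8 log₁₀[6.06e-05+8.03e-05] = 6.932, so f = 0.02081.
ΔP = f(L/D_h)(ρV²/2) = 0.02081·64.3/0.2216·153.2 = 925.2 Pa.

ΔP ≈ 925 Pa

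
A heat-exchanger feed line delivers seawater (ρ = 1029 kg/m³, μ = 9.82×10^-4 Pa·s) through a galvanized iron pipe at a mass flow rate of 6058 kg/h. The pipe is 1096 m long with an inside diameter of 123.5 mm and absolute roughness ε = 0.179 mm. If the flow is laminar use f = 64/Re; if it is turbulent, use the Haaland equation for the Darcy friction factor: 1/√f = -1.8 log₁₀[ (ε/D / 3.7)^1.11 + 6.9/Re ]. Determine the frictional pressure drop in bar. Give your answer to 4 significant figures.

ΔP ≈ 0.02479 bar

ṁ = 6058 kg/h = 6058/3600 = 1.683 kg/s.
A = πD²/4 = π(0.1235)²/4 = 0.01198 m²; mean velocity V = ṁ/(ρA) = 1.683/(1029 · 0.01198) = 0.1365 m/s.
Reynolds number Re = ρVD/μ = 1029 · 0.1365 · 0.1235 / 0.000982 = 1.767e+04.
Re > 4000 → turbulent. Relative roughness ε/D = 0.000179/0.1235 = 0.00145. Haaland: 1/√f = -1.8 log₁₀[(0.00145/3.7)^1.11 + 6.9/1.767e+04] = -1.8 log₁₀[0.000165 + 0.000391] = 5.859, so f = 0.02913.
Darcy-Weisbach: ΔP = f(L/D)(ρV²/2) = 0.02913·(1096/0.1235)·(1029·0.1365²/2) = 0.02913·8874·9.589 = 2479 Pa.
ΔP = 2479 Pa = 0.02479 bar.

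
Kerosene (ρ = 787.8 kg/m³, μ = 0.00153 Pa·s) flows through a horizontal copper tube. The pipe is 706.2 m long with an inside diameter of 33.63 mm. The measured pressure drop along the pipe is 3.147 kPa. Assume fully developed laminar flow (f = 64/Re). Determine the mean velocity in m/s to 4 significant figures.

For laminar flow, f = 64/Re with Re = ρVD/μ, so Darcy-Weisbach reduces to ΔP = 32μLV/D². Solving for V: V = ΔP·D²/(32μL) = 3147·(0.03363)²/(32·0.00153·706.2) = 0.1029 m/s.
Check: Re = ρVD/μ = 787.8·0.1029·0.03363/0.00153 = 1783 < 2300, so the laminar assumption holds.

V ≈ 0.1029 m/s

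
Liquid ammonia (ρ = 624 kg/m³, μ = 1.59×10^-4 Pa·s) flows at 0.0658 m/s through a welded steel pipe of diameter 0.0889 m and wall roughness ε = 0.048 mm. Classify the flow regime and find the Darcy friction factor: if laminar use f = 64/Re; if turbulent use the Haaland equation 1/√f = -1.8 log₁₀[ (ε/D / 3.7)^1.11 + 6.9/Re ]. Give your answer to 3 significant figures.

f ≈ 0.0259

Re = ρVD/μ = 624·0.0658·0.0889/0.000159 = 2.296e+04.
Re > 4000 → turbulent. ε/D = 4.8e-05/0.0889 = 0.00054; Haaland: 1/√f = -1.8 log₁₀[5.52e-05 + 0.000301] = 6.208, so f = 0.02595.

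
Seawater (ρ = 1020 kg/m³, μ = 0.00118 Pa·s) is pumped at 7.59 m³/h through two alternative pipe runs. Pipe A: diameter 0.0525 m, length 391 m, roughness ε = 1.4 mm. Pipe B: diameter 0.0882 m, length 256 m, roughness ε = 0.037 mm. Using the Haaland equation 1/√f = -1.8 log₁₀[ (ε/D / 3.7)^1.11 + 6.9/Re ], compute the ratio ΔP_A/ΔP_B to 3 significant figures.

ΔP_A/ΔP_B ≈ 45.3

Pipe A: V = Q/A = 0.002108/0.002165 = 0.9739 m/s; Re = 4.42e+04; ε/D = 0.0267; Haaland → f = 0.05532; ΔP_A = f(L/D)(ρV²/2) = 1.993e+05 Pa.
Pipe B: V = Q/A = 0.002108/0.00611 = 0.3451 m/s; Re = 2.631e+04; ε/D = 0.00042; Haaland → f = 0.02495; ΔP_B = f(L/D)(ρV²/2) = 4398 Pa.
ΔP_A/ΔP_B = 1.993e+05/4398 = 45.3.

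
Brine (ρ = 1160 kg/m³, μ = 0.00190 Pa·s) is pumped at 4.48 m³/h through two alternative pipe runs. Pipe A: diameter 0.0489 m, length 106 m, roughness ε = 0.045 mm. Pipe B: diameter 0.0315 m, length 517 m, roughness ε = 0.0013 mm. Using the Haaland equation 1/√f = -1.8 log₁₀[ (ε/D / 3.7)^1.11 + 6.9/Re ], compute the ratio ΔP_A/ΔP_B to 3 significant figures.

Pipe A: V = Q/A = 0.001244/0.001878 = 0.6626 m/s; Re = 1.978e+04; ε/D = 0.00092; Haaland → f = 0.02753; ΔP_A = f(L/D)(ρV²/2) = 1.52e+04 Pa.
Pipe B: V = Q/A = 0.001244/0.0007793 = 1.597 m/s; Re = 3.071e+04; ε/D = 4.13e-05; Haaland → f = 0.02326; ΔP_B = f(L/D)(ρV²/2) = 5.647e+05 Pa.
ΔP_A/ΔP_B = 1.52e+04/5.647e+05 = 0.0269.

ΔP_A/ΔP_B ≈ 0.0269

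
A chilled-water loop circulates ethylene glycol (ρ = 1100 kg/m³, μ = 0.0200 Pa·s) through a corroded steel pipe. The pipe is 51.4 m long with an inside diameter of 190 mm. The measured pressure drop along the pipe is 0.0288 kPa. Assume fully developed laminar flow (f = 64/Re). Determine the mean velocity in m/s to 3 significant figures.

V ≈ 0.0316 m/s

For laminar flow, f = 64/Re with Re = ρVD/μ, so Darcy-Weisbach reduces to ΔP = 32μLV/D². Solving for V: V = ΔP·D²/(32μL) = 28.8·(0.19)²/(32·0.02·51.4) = 0.03161 m/s.
Check: Re = ρVD/μ = 1100·0.03161·0.19/0.02 = 330.3 < 2300, so the laminar assumption holds.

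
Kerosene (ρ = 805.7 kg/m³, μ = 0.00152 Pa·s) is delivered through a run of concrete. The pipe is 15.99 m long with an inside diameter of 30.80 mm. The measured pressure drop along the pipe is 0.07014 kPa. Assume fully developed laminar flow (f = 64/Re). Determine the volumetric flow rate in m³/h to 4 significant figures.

Q ≈ 0.2295 m³/h

For laminar flow, f = 64/Re with Re = ρVD/μ, so Darcy-Weisbach reduces to ΔP = 32μLV/D². Solving for V: V = ΔP·D²/(32μL) = 70.14·(0.0308)²/(32·0.00152·15.99) = 0.08555 m/s.
Check: Re = ρVD/μ = 805.7·0.08555·0.0308/0.00152 = 1397 < 2300, so the laminar assumption holds.
Q = V·A = 0.08555·(π/4·0.0308²) = 6.374e-05 m³/s = 0.2295 m³/h.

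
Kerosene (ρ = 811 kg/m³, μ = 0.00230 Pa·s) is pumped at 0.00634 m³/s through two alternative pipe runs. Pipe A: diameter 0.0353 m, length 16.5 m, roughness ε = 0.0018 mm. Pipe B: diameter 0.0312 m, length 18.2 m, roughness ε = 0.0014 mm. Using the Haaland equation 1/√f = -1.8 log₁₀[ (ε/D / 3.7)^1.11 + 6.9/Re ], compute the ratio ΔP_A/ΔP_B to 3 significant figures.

Pipe A: V = Q/A = 0.00634/0.0009787 = 6.478 m/s; Re = 8.063e+04; ε/D = 5.1e-05; Haaland → f = 0.01884; ΔP_A = f(L/D)(ρV²/2) = 1.498e+05 Pa.
Pipe B: V = Q/A = 0.00634/0.0007645 = 8.293 m/s; Re = 9.123e+04; ε/D = 4.49e-05; Haaland → f = 0.01835; ΔP_B = f(L/D)(ρV²/2) = 2.984e+05 Pa.
ΔP_A/ΔP_B = 1.498e+05/2.984e+05 = 0.502.

ΔP_A/ΔP_B ≈ 0.502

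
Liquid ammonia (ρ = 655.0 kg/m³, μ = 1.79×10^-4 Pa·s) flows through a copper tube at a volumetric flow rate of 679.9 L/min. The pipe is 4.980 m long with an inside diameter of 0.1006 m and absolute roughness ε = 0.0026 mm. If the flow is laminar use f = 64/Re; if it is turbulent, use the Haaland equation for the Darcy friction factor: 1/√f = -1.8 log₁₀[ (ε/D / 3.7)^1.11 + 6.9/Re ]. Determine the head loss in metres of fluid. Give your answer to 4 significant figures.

h_f ≈ 0.06805 m

Q = 679.9 L/min = 679.9/60000 = 0.01133 m³/s.
Cross-sectional area A = πD²/4 = π(0.1006)²/4 = 0.007949 m²; mean velocity V = Q/A = 0.01133/0.007949 = 1.426 m/s.
Reynolds number Re = ρVD/μ = 655 · 1.426 · 0.1006 / 0.000179 = 5.248e+05.
Re > 4000 → turbulent. Relative roughness ε/D = 2.6e-06/0.1006 = 2.58e-05. Haaland: 1/√f = -1.8 log₁₀[(2.58e-05/3.7)^1.11 + 6.9/5.248e+05] = -1.8 log₁₀[1.89e-06 + 1.31e-05] = 8.681, so f = 0.01327.
Darcy-Weisbach: ΔP = f(L/D)(ρV²/2) = 0.01327·(4.98/0.1006)·(655·1.426²/2) = 0.01327·49.5·665.6 = 437.2 Pa.
Head loss h_f = ΔP/(ρg) = 437.2/(655·9.81) = 0.06805 m.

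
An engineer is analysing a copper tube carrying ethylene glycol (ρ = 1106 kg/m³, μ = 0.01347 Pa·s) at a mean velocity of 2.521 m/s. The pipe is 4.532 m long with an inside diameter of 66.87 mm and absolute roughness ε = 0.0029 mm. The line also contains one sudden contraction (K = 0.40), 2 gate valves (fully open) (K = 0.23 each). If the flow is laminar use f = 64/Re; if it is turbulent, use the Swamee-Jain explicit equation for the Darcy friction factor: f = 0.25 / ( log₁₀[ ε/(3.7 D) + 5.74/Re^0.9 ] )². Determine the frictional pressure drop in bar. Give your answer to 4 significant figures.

Reynolds number Re = ρVD/μ = 1106 · 2.521 · 0.06687 / 0.0135 = 1.384e+04.
Re > 4000 → turbulent. Relative roughness ε/D = 2.9e-06/0.06687 = 4.34e-05. Swamee-Jain: f = 0.25/(log₁₀[4.34e-05/3.7 + 5.74/1.384e+04^0.9])² = 0.25/(log₁₀[1.17e-05 + 0.00108])² = 0.25/(-2.963)² = 0.02847.
Total minor-loss coefficient ΣK = 1·0.4 + 2·0.23 = 0.86.
ΔP = [f·L/D + ΣK]·(ρV²/2) = [0.02847·4.532/0.06687 + 0.86]·(1106·2.521²/2) = [1.929 + 0.86]·3515 = 9803 Pa.
ΔP = 9803 Pa = 0.09803 bar.

ΔP ≈ 0.09803 bar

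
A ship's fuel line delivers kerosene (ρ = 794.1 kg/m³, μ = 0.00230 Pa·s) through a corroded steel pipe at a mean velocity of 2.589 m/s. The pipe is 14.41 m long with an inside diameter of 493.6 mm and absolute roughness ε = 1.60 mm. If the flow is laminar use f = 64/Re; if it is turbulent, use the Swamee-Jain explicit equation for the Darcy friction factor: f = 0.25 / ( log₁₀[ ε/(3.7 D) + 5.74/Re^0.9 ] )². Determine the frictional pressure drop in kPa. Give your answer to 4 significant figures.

ΔP ≈ 2.110 kPa

Reynolds number Re = ρVD/μ = 794.1 · 2.589 · 0.4936 / 0.0023 = 4.412e+05.
Re > 4000 → turbulent. Relative roughness ε/D = 0.0016/0.4936 = 0.00324. Swamee-Jain: f = 0.25/(log₁₀[0.00324/3.7 + 5.74/4.412e+05^0.9])² = 0.25/(log₁₀[0.000876 + 4.77e-05])² = 0.25/(-3.034)² = 0.02715.
Darcy-Weisbach: ΔP = f(L/D)(ρV²/2) = 0.02715·(14.41/0.4936)·(794.1·2.589²/2) = 0.02715·29.19·2661 = 2110 Pa.
ΔP = 2110 Pa = 2.110 kPa.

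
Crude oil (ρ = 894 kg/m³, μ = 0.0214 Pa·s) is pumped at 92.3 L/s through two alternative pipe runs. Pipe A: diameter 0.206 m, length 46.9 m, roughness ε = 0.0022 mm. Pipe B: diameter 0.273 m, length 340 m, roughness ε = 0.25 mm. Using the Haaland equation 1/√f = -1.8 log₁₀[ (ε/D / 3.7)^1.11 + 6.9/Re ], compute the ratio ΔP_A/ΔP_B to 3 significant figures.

ΔP_A/ΔP_B ≈ 0.496

Pipe A: V = Q/A = 0.0923/0.03333 = 2.769 m/s; Re = 2.383e+04; ε/D = 1.07e-05; Haaland → f = 0.02467; ΔP_A = f(L/D)(ρV²/2) = 1.925e+04 Pa.
Pipe B: V = Q/A = 0.0923/0.05853 = 1.577 m/s; Re = 1.798e+04; ε/D = 0.000916; Haaland → f = 0.02807; ΔP_B = f(L/D)(ρV²/2) = 3.885e+04 Pa.
ΔP_A/ΔP_B = 1.925e+04/3.885e+04 = 0.496.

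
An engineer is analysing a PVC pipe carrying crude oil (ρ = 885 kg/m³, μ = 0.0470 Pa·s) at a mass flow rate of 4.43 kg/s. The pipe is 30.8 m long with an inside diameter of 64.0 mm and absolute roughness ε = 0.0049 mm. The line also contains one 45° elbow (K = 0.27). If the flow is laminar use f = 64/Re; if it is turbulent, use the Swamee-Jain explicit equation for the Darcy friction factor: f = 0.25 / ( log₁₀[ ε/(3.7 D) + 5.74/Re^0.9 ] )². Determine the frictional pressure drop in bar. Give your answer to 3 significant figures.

ΔP ≈ 0.179 bar

A = πD²/4 = π(0.064)²/4 = 0.003217 m²; mean velocity V = ṁ/(ρA) = 4.43/(885 · 0.003217) = 1.556 m/s.
Reynolds number Re = ρVD/μ = 885 · 1.556 · 0.064 / 0.047 = 1875.
Re < 2300 → laminar flow, so f = 64/Re = 64/1875 = 0.03413 (the turbulent correlation is not needed).
Total minor-loss coefficient ΣK = 1·0.27 = 0.27.
ΔP = [f·L/D + ΣK]·(ρV²/2) = [0.03413·30.8/0.064 + 0.27]·(885·1.556²/2) = [16.43 + 0.27]·1071 = 1.789e+04 Pa.
ΔP = 1.789e+04 Pa = 0.179 bar.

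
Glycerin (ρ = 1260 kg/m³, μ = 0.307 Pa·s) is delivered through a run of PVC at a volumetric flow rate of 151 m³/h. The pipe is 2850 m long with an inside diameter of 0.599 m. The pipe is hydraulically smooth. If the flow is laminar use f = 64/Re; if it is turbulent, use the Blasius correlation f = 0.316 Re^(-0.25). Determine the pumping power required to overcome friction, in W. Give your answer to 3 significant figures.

P ≈ 487 W

Q = 151 m³/h = 151/3600 = 0.04194 m³/s.
Cross-sectional area A = πD²/4 = π(0.599)²/4 = 0.2818 m²; mean velocity V = Q/A = 0.04194/0.2818 = 0.1488 m/s.
Reynolds number Re = ρVD/μ = 1260 · 0.1488 · 0.599 / 0.307 = 365.9.
Re < 2300 → laminar flow, so f = 64/Re = 64/365.9 = 0.1749 (the turbulent correlation is not needed).
Darcy-Weisbach: ΔP = f(L/D)(ρV²/2) = 0.1749·(2850/0.599)·(1260·0.1488²/2) = 0.1749·4758·13.96 = 1.161e+04 Pa.
Pumping power P = QΔP = 0.04194·1.161e+04 = 487.2 W = 487 W.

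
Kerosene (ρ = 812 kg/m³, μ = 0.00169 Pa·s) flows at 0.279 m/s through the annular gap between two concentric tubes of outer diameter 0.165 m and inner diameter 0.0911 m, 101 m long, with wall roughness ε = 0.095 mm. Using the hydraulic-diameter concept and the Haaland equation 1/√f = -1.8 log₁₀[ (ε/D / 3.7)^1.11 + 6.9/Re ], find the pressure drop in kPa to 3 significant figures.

ΔP ≈ 1.41 kPa

Hydraulic diameter D_h = 4A/P = D_o - D_i = 0.165 - 0.0911 = 0.0739 m.
Re = ρVD_h/μ = 812·0.279·0.0739/0.00169 = 9906.
ε/D_h = 9.5e-05/0.0739 = 0.00129; Haaland gives 1/√f = -1.8 log₁₀[0.000145+0.000697] = 5.535, so f = 0.03264.
ΔP = f(L/D_h)(ρV²/2) = 0.03264·101/0.0739·31.6 = 1410 Pa.
ΔP = 1.41 kPa.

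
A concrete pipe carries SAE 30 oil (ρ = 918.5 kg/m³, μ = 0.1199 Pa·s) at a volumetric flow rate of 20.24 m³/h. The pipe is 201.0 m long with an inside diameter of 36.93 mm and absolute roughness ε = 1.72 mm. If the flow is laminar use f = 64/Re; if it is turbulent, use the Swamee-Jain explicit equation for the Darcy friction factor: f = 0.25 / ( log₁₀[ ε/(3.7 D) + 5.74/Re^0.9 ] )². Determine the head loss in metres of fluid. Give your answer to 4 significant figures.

h_f ≈ 329.4 m

Q = 20.24 m³/h = 20.24/3600 = 0.005622 m³/s.
Cross-sectional area A = πD²/4 = π(0.03693)²/4 = 0.001071 m²; mean velocity V = Q/A = 0.005622/0.001071 = 5.249 m/s.
Reynolds number Re = ρVD/μ = 918.5 · 5.249 · 0.03693 / 0.12 = 1485.
Re < 2300 → laminar flow, so f = 64/Re = 64/1485 = 0.0431 (the turbulent correlation is not needed).
Darcy-Weisbach: ΔP = f(L/D)(ρV²/2) = 0.0431·(201/0.03693)·(918.5·5.249²/2) = 0.0431·5443·1.265e+04 = 2.968e+06 Pa.
Head loss h_f = ΔP/(ρg) = 2.968e+06/(918.5·9.81) = 329.4 m.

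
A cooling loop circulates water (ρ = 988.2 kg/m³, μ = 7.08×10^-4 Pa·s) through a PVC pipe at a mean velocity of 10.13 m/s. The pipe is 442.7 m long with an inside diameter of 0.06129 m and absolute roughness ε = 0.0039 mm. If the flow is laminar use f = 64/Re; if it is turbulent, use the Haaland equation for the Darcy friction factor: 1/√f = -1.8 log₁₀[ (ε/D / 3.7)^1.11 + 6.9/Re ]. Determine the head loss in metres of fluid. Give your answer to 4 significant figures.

Reynolds number Re = ρVD/μ = 988.2 · 10.13 · 0.06129 / 0.000708 = 8.666e+05.
Re > 4000 → turbulent. Relative roughness ε/D = 3.9e-06/0.06129 = 6.36e-05. Haaland: 1/√f = -1.8 log₁₀[(6.36e-05/3.7)^1.11 + 6.9/8.666e+05] = -1.8 log₁₀[5.14e-06 + 7.96e-06] = 8.788, so f = 0.01295.
Darcy-Weisbach: ΔP = f(L/D)(ρV²/2) = 0.01295·(442.7/0.06129)·(988.2·10.13²/2) = 0.01295·7223·5.07e+04 = 4.742e+06 Pa.
Head loss h_f = ΔP/(ρg) = 4.742e+06/(988.2·9.81) = 489.1 m.

h_f ≈ 489.1 m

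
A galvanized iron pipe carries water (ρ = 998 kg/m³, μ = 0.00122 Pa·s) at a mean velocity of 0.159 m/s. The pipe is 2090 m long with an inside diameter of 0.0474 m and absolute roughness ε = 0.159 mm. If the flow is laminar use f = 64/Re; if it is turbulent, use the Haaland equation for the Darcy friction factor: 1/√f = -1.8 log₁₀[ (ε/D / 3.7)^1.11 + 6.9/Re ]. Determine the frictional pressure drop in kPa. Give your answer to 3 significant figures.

ΔP ≈ 21.7 kPa

Reynolds number Re = ρVD/μ = 998 · 0.159 · 0.0474 / 0.00122 = 6165.
Re > 4000 → turbulent. Relative roughness ε/D = 0.000159/0.0474 = 0.00335. Haaland: 1/√f = -1.8 log₁₀[(0.00335/3.7)^1.11 + 6.9/6165] = -1.8 log₁₀[0.00042 + 0.00112] = 5.063, so f = 0.03901.
Darcy-Weisbach: ΔP = f(L/D)(ρV²/2) = 0.03901·(2090/0.0474)·(998·0.159²/2) = 0.03901·4.409e+04·12.62 = 2.17e+04 Pa.
ΔP = 2.17e+04 Pa = 21.7 kPa.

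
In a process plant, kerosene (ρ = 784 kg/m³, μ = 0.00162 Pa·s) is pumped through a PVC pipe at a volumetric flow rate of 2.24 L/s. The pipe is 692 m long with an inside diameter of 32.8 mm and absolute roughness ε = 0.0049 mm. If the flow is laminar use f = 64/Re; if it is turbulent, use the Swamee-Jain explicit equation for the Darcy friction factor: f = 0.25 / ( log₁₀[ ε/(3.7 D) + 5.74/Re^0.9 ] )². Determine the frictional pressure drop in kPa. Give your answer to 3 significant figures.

ΔP ≈ 1290 kPa

Q = 2.24 L/s = 2.24/1000 = 0.00224 m³/s.
Cross-sectional area A = πD²/4 = π(0.0328)²/4 = 0.000845 m²; mean velocity V = Q/A = 0.00224/0.000845 = 2.651 m/s.
Reynolds number Re = ρVD/μ = 784 · 2.651 · 0.0328 / 0.00162 = 4.208e+04.
Re > 4000 → turbulent. Relative roughness ε/D = 4.9e-06/0.0328 = 0.000149. Swamee-Jain: f = 0.25/(log₁₀[0.000149/3.7 + 5.74/4.208e+04^0.9])² = 0.25/(log₁₀[4.04e-05 + 0.000396])² = 0.25/(-3.361)² = 0.02214.
Darcy-Weisbach: ΔP = f(L/D)(ρV²/2) = 0.02214·(692/0.0328)·(784·2.651²/2) = 0.02214·2.11e+04·2755 = 1.287e+06 Pa.
ΔP = 1.287e+06 Pa = 1290 kPa.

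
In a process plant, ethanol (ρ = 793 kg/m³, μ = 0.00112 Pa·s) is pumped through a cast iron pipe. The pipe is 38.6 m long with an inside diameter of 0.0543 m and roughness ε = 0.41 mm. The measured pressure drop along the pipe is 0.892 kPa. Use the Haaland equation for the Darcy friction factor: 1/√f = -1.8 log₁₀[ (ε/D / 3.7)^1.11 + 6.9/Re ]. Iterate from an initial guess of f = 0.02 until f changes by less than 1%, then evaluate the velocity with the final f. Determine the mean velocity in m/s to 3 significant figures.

Rearranging Darcy-Weisbach: V = √(2·ΔP·D/(f·L·ρ)). With ε/D = 0.00041/0.0543 = 0.00755, iterate starting from f = 0.02:
  f = 0.02 → V = √(2·892·0.0543/(0.02·38.6·793)) = 0.3978 m/s; Re = ρVD/μ = 1.529e+04; f → 0.03857
  f = 0.03857 → V = 0.2864 m/s; Re = 1.101e+04; f → 0.03993
  f = 0.03993 → V = 0.2815 m/s; Re = 1.082e+04; f → 0.04001
Converged (Δf/f < 1%). With the final f = 0.04001: V = √(2·892·0.0543/(0.04001·38.6·793)) = 0.2812 m/s.

V ≈ 0.281 m/s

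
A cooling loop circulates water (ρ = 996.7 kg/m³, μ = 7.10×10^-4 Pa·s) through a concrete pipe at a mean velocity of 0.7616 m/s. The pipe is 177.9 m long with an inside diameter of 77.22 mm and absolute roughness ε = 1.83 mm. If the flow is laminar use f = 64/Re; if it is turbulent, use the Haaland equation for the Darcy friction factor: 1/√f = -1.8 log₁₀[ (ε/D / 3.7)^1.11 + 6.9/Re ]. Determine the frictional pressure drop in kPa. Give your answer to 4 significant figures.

Reynolds number Re = ρVD/μ = 996.7 · 0.7616 · 0.07722 / 0.00071 = 8.256e+04.
Re > 4000 → turbulent. Relative roughness ε/D = 0.00183/0.07722 = 0.0237. Haaland: 1/√f = -1.8 log₁₀[(0.0237/3.7)^1.11 + 6.9/8.256e+04] = -1.8 log₁₀[0.00367 + 8.36e-05] = 4.365, so f = 0.05248.
Darcy-Weisbach: ΔP = f(L/D)(ρV²/2) = 0.05248·(177.9/0.07722)·(996.7·0.7616²/2) = 0.05248·2304·289.1 = 3.495e+04 Pa.
ΔP = 3.495e+04 Pa = 34.95 kPa.

ΔP ≈ 34.95 kPa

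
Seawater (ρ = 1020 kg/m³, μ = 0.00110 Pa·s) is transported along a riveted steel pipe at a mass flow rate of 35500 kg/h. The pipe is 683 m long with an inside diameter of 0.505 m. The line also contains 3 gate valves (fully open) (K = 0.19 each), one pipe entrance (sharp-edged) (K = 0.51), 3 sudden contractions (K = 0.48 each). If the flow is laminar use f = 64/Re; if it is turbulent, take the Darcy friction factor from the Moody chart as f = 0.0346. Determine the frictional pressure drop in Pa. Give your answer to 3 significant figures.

ṁ = 35500 kg/h = 35500/3600 = 9.861 kg/s.
A = πD²/4 = π(0.505)²/4 = 0.2003 m²; mean velocity V = ṁ/(ρA) = 9.861/(1020 · 0.2003) = 0.04827 m/s.
Reynolds number Re = ρVD/μ = 1020 · 0.04827 · 0.505 / 0.0011 = 2.26e+04.
Re > 4000 → turbulent; use the Moody-chart value f = 0.0346.
Total minor-loss coefficient ΣK = 3·0.19 + 1·0.51 + 3·0.48 = 2.52.
ΔP = [f·L/D + ΣK]·(ρV²/2) = [0.0346·683/0.505 + 2.52]·(1020·0.04827²/2) = [46.8 + 2.52]·1.188 = 58.6 Pa.

ΔP ≈ 58.6 Pa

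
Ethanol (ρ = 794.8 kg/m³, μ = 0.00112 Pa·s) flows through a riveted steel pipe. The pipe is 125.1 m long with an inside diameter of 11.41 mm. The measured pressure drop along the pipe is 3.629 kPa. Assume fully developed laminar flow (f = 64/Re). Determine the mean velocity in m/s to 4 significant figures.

V ≈ 0.1054 m/s

For laminar flow, f = 64/Re with Re = ρVD/μ, so Darcy-Weisbach reduces to ΔP = 32μLV/D². Solving for V: V = ΔP·D²/(32μL) = 3629·(0.01141)²/(32·0.00112·125.1) = 0.1054 m/s.
Check: Re = ρVD/μ = 794.8·0.1054·0.01141/0.00112 = 853.2 < 2300, so the laminar assumption holds.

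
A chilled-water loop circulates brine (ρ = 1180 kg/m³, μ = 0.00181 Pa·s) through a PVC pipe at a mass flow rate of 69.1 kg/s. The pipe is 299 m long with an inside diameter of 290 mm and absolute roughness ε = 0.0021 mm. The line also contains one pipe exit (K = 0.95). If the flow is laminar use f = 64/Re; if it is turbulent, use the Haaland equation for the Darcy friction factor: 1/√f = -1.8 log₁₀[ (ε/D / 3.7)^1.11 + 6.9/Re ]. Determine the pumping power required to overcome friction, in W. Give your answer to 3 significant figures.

A = πD²/4 = π(0.29)²/4 = 0.06605 m²; mean velocity V = ṁ/(ρA) = 69.1/(1180 · 0.06605) = 0.8866 m/s.
Reynolds number Re = ρVD/μ = 1180 · 0.8866 · 0.29 / 0.00181 = 1.676e+05.
Re > 4000 → turbulent. Relative roughness ε/D = 2.1e-06/0.29 = 7.24e-06. Haaland: 1/√f = -1.8 log₁₀[(7.24e-06/3.7)^1.11 + 6.9/1.676e+05] = -1.8 log₁₀[4.61e-07 + 4.12e-05] = 7.885, so f = 0.01608.
Total minor-loss coefficient ΣK = 1·0.95 = 0.95.
ΔP = [f·L/D + ΣK]·(ρV²/2) = [0.01608·299/0.29 + 0.95]·(1180·0.8866²/2) = [16.58 + 0.95]·463.7 = 8131 Pa.
Q = ṁ/ρ = 69.1/1180 = 0.05856 m³/s.
Pumping power P = QΔP = 0.05856·8131 = 476.1 W = 476 W.

P ≈ 476 W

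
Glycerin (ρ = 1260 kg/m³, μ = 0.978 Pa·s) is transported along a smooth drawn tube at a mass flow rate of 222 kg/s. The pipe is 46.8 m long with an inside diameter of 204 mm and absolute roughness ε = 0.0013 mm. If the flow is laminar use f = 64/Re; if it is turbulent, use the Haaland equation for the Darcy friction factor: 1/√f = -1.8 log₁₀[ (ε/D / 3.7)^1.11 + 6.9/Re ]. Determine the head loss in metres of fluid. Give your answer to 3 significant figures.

A = πD²/4 = π(0.204)²/4 = 0.03269 m²; mean velocity V = ṁ/(ρA) = 222/(1260 · 0.03269) = 5.391 m/s.
Reynolds number Re = ρVD/μ = 1260 · 5.391 · 0.204 / 0.978 = 1417.
Re < 2300 → laminar flow, so f = 64/Re = 64/1417 = 0.04517 (the turbulent correlation is not needed).
Darcy-Weisbach: ΔP = f(L/D)(ρV²/2) = 0.04517·(46.8/0.204)·(1260·5.391²/2) = 0.04517·229.4·1.831e+04 = 1.897e+05 Pa.
Head loss h_f = ΔP/(ρg) = 1.897e+05/(1260·9.81) = 15.3 m.

h_f ≈ 15.3 m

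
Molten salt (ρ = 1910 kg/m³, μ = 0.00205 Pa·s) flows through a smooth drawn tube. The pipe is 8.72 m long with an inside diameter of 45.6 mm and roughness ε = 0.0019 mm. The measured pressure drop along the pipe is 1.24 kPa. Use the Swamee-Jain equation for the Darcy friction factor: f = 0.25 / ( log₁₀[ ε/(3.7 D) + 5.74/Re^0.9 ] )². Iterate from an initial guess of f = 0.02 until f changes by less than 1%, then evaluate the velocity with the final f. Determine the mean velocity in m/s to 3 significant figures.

V ≈ 0.518 m/s

Rearranging Darcy-Weisbach: V = √(2·ΔP·D/(f·L·ρ)). With ε/D = 1.9e-06/0.0456 = 4.17e-05, iterate starting from f = 0.02:
  f = 0.02 → V = √(2·1240·0.0456/(0.02·8.72·1910)) = 0.5827 m/s; Re = ρVD/μ = 2.475e+04; f → 0.0246
  f = 0.0246 → V = 0.5254 m/s; Re = 2.232e+04; f → 0.02523
  f = 0.02523 → V = 0.5188 m/s; Re = 2.204e+04; f → 0.02531
Converged (Δf/f < 1%). With the final f = 0.02531: V = √(2·1240·0.0456/(0.02531·8.72·1910)) = 0.518 m/s.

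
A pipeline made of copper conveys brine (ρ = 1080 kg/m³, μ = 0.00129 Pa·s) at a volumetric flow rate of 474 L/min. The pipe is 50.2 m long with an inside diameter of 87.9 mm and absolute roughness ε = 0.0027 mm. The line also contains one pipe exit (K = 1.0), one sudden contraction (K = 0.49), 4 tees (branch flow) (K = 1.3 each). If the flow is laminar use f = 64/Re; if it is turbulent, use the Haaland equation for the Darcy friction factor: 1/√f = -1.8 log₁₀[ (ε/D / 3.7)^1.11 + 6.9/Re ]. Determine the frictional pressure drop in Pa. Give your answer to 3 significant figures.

ΔP ≈ 15600 Pa

Q = 474 L/min = 474/60000 = 0.0079 m³/s.
Cross-sectional area A = πD²/4 = π(0.0879)²/4 = 0.006068 m²; mean velocity V = Q/A = 0.0079/0.006068 = 1.302 m/s.
Reynolds number Re = ρVD/μ = 1080 · 1.302 · 0.0879 / 0.00129 = 9.58e+04.
Re > 4000 → turbulent. Relative roughness ε/D = 2.7e-06/0.0879 = 3.07e-05. Haaland: 1/√f = -1.8 log₁₀[(3.07e-05/3.7)^1.11 + 6.9/9.58e+04] = -1.8 log₁₀[2.29e-06 + 7.2e-05] = 7.432, so f = 0.0181.
Total minor-loss coefficient ΣK = 1·1 + 1·0.49 + 4·1.3 = 6.69.
ΔP = [f·L/D + ΣK]·(ρV²/2) = [0.0181·50.2/0.0879 + 6.69]·(1080·1.302²/2) = [10.34 + 6.69]·915.2 = 1.559e+04 Pa.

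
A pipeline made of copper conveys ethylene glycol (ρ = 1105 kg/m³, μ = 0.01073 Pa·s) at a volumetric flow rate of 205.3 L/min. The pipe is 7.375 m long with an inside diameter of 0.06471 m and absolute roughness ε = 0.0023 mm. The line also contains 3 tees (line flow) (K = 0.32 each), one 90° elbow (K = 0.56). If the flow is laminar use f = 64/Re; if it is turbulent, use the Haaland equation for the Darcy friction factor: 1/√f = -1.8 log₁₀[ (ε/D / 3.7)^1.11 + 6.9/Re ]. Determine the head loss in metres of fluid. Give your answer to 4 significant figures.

h_f ≈ 0.2994 m

Q = 205.3 L/min = 205.3/60000 = 0.003422 m³/s.
Cross-sectional area A = πD²/4 = π(0.06471)²/4 = 0.003289 m²; mean velocity V = Q/A = 0.003422/0.003289 = 1.04 m/s.
Reynolds number Re = ρVD/μ = 1105 · 1.04 · 0.06471 / 0.0107 = 6933.
Re > 4000 → turbulent. Relative roughness ε/D = 2.3e-06/0.06471 = 3.55e-05. Haaland: 1/√f = -1.8 log₁₀[(3.55e-05/3.7)^1.11 + 6.9/6933] = -1.8 log₁₀[2.7e-06 + 0.000995] = 5.402, so f = 0.03427.
Total minor-loss coefficient ΣK = 3·0.32 + 1·0.56 = 1.52.
ΔP = [f·L/D + ΣK]·(ρV²/2) = [0.03427·7.375/0.06471 + 1.52]·(1105·1.04²/2) = [3.906 + 1.52]·598.1 = 3245 Pa.
Head loss h_f = ΔP/(ρg) = 3245/(1105·9.81) = 0.2994 m.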